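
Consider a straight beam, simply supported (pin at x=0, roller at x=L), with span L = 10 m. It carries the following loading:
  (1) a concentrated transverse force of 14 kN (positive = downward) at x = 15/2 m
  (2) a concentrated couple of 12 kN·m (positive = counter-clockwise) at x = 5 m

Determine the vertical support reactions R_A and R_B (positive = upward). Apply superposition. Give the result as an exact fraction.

R_A = 47/10 kN, R_B = 93/10 kN

Load 1 — point force P=14 kN at a=15/2 m (b=L-a=5/2):
  R_A = Pb/L = 14·(5/2)/10 = 7/2 kN
  R_B = Pa/L = 14·(15/2)/10 = 21/2 kN
Load 2 — applied couple M₀=12 kN·m at a=5 m (b=L-a=5):
  R_A = M₀/L = 12/10 = 6/5 kN
  R_B = -M₀/L = -12/10 = -6/5 kN
Superposition: R_A = 47/10 kN, R_B = 93/10 kN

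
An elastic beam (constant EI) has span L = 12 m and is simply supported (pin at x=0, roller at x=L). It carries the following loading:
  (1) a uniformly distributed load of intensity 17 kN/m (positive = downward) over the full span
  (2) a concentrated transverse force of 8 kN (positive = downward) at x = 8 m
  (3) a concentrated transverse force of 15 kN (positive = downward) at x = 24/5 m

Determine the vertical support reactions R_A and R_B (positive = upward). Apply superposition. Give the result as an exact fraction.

Load 1 — uniform load w=17 kN/m over full span:
  R_A = wL/2 = 17·12/2 = 102 kN
  R_B = wL/2 = 17·12/2 = 102 kN
Load 2 — point force P=8 kN at a=8 m (b=L-a=4):
  R_A = Pb/L = 8·4/12 = 8/3 kN
  R_B = Pa/L = 8·8/12 = 16/3 kN
Load 3 — point force P=15 kN at a=24/5 m (b=L-a=36/5):
  R_A = Pb/L = 15·(36/5)/12 = 9 kN
  R_B = Pa/L = 15·(24/5)/12 = 6 kN
Superposition: R_A = 341/3 kN, R_B = 340/3 kN

R_A = 341/3 kN, R_B = 340/3 kN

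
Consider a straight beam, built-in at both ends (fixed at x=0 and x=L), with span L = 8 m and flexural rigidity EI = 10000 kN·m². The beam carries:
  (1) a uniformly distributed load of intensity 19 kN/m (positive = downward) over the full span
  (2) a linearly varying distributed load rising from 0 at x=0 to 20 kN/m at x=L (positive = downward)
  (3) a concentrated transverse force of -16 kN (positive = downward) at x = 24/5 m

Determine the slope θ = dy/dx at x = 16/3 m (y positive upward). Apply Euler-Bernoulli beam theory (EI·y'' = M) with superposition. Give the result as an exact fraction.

Load 1 — uniform load w=19 kN/m over full span:
  θ_1 = -wx(L-x)(L-2x)/(12EI) = -19·(16/3)·(8-(16/3))·(8-2·(16/3))/(12·10000) = 304/50625 rad
Load 2 — triangular load w₀=20 kN/m (0→w₀ over full span):
  θ_2 = -w₀(2x(L-x)(L-2x)(x+2L)+x²(L-x)²)/(120LEI) = -20·(2·(16/3)·(8-(16/3))·(8-2·(16/3))·((16/3)+2·8)+(16/3)²·(8-(16/3))²)/(120·8·10000) = 448/151875 rad
Load 3 — point force P=-16 kN at a=24/5 m (b=L-a=16/5):
  θ_3 = Pa²(L-x)(2bL-(3b+a)(L-x))/(2L³EI)  [x>a] = (-16)·(24/5)²·(8-(16/3))·(2·(16/5)·8-(3·(16/5)+(24/5))·(8-(16/3)))/(2·8³·10000) = -96/78125 rad
Superposition: θ = Σ θ_i = 146672/18984375 rad ≈ 0.007726 rad

θ(16/3) = 146672/18984375 rad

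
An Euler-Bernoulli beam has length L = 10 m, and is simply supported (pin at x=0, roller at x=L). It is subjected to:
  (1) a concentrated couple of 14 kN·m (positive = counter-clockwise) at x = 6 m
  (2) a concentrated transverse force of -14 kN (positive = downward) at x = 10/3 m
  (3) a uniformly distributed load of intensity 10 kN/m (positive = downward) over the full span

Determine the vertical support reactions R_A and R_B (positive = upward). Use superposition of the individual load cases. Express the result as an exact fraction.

R_A = 631/15 kN, R_B = 659/15 kN

Load 1 — applied couple M₀=14 kN·m at a=6 m (b=L-a=4):
  R_A = M₀/L = 14/10 = 7/5 kN
  R_B = -M₀/L = -14/10 = -7/5 kN
Load 2 — point force P=-14 kN at a=10/3 m (b=L-a=20/3):
  R_A = Pb/L = (-14)·(20/3)/10 = -28/3 kN
  R_B = Pa/L = (-14)·(10/3)/10 = -14/3 kN
Load 3 — uniform load w=10 kN/m over full span:
  R_A = wL/2 = 10·10/2 = 50 kN
  R_B = wL/2 = 10·10/2 = 50 kN
Superposition: R_A = 631/15 kN, R_B = 659/15 kN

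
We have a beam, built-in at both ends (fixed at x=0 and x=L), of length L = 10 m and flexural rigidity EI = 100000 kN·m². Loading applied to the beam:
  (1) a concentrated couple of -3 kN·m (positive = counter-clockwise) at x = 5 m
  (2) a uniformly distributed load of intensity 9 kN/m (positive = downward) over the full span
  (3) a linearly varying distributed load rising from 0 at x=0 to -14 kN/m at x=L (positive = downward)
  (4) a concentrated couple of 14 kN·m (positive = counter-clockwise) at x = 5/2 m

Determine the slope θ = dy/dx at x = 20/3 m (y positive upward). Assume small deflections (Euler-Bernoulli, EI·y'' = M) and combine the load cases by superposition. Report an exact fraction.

θ(20/3) = 913/9720000 rad

Load 1 — applied couple M₀=-3 kN·m at a=5 m (b=L-a=5):
  θ_1 = (R_Ax²/2 - M_Ax - M₀(x-a))/EI  [x>a] with R_A=-9/20, M_A=-3/4 = ((-9/20)·(20/3)²/2 - (-3/4)·(20/3) - (-3)·((20/3)-5))/100000 = 0 rad
Load 2 — uniform load w=9 kN/m over full span:
  θ_2 = -wx(L-x)(L-2x)/(12EI) = -9·(20/3)·(10-(20/3))·(10-2·(20/3))/(12·100000) = 1/1800 rad
Load 3 — triangular load w₀=-14 kN/m (0→w₀ over full span):
  θ_3 = -w₀(2x(L-x)(L-2x)(x+2L)+x²(L-x)²)/(120LEI) = -(-14)·(2·(20/3)·(10-(20/3))·(10-2·(20/3))·((20/3)+2·10)+(20/3)²·(10-(20/3))²)/(120·10·100000) = -49/121500 rad
Load 4 — applied couple M₀=14 kN·m at a=5/2 m (b=L-a=15/2):
  θ_4 = (R_Ax²/2 - M_Ax - M₀(x-a))/EI  [x>a] with R_A=63/40, M_A=-21/8 = ((63/40)·(20/3)²/2 - (-21/8)·(20/3) - 14·((20/3)-(5/2)))/100000 = -7/120000 rad
Superposition: θ = Σ θ_i = 913/9720000 rad ≈ 0.000094 rad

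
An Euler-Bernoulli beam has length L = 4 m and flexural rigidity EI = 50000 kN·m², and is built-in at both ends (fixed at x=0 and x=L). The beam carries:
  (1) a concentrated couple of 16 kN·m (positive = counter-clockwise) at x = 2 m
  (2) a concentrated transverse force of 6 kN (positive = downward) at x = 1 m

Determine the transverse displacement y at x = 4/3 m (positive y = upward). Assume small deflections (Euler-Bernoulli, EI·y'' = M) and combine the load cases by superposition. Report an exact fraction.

y(4/3) = -1/22500 m

Load 1 — applied couple M₀=16 kN·m at a=2 m (b=L-a=2):
  y_1 = (R_Ax³/6 - M_Ax²/2)/EI  [x≤a] with R_A=6, M_A=4 = (6·(4/3)³/6 - 4·(4/3)²/2)/50000 = -2/84375 m
Load 2 — point force P=6 kN at a=1 m (b=L-a=3):
  y_2 = -Pa²(L-x)²(3bL-(3b+a)(L-x))/(6L³EI)  [x>a] = -6·1²·(4-(4/3))²·(3·3·4-(3·3+1)·(4-(4/3)))/(6·4³·50000) = -7/337500 m
Superposition: y = Σ y_i = -1/22500 m ≈ -0.000044 m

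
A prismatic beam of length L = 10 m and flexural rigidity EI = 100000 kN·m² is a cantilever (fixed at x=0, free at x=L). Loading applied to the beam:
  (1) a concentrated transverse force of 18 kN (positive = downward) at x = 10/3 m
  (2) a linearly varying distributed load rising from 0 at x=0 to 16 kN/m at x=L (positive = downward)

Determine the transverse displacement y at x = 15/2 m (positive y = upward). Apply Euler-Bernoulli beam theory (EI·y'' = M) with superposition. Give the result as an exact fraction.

y(15/2) = -23801/230400 m

Load 1 — point force P=18 kN at a=10/3 m (b=L-a=20/3):
  y_1 = -Pa²(3x-a)/(6EI)  [x>a] = -18·(10/3)²·(3·(15/2)-(10/3))/(6·100000) = -23/3600 m
Load 2 — triangular load w₀=16 kN/m (0→w₀ over full span):
  y_2 = (w₀Lx³/12-w₀L²x²/6-w₀x⁵/(120L))/EI = (16·10·(15/2)³/12-16·10²·(15/2)²/6-16·(15/2)⁵/(120·10))/100000 = -2481/25600 m
Superposition: y = Σ y_i = -23801/230400 m ≈ -0.103303 m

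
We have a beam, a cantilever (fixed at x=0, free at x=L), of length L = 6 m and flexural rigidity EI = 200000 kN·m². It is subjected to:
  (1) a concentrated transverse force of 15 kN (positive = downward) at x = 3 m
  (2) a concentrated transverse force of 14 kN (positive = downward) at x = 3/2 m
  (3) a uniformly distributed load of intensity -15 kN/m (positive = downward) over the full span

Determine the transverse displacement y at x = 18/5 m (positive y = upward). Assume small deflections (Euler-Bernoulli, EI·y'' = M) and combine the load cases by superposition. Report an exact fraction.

Load 1 — point force P=15 kN at a=3 m (b=L-a=3):
  y_1 = -Pa²(3x-a)/(6EI)  [x>a] = -15·3²·(3·(18/5)-3)/(6·200000) = -351/400000 m
Load 2 — point force P=14 kN at a=3/2 m (b=L-a=9/2):
  y_2 = -Pa²(3x-a)/(6EI)  [x>a] = -14·(3/2)²·(3·(18/5)-(3/2))/(6·200000) = -1953/8000000 m
Load 3 — uniform load w=-15 kN/m over full span:
  y_3 = -wx²(x²-4Lx+6L²)/(24EI) = -(-15)·(18/5)²·((18/5)²-4·6·(18/5)+6·6²)/(24·200000) = 72171/12500000 m
Superposition: y = Σ y_i = 930411/200000000 m ≈ 0.004652 m

y(18/5) = 930411/200000000 m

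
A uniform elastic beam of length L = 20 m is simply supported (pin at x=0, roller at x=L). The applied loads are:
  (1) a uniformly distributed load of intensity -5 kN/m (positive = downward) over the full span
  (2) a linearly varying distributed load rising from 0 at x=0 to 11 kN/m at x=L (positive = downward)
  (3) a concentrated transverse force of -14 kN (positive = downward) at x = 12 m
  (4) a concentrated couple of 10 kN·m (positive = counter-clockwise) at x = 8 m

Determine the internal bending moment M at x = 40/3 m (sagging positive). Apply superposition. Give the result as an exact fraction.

M(40/3) = -806/81 kN·m

Load 1 — uniform load w=-5 kN/m over full span:
  M_1 = wx(L-x)/2 = (-5)·(40/3)·(20-(40/3))/2 = -2000/9 kN·m
Load 2 — triangular load w₀=11 kN/m (0→w₀ over full span):
  M_2 = w₀Lx/6 - w₀x³/(6L) = 11·20·(40/3)/6 - 11·(40/3)³/(6·20) = 22000/81 kN·m
Load 3 — point force P=-14 kN at a=12 m (b=L-a=8):
  M_3 = Pa(L-x)/L  [x>a] = (-14)·12·(20-(40/3))/20 = -56 kN·m
Load 4 — applied couple M₀=10 kN·m at a=8 m (b=L-a=12):
  M_4 = M₀x/L - M₀  [x>a] = 10·(40/3)/20 - 10 = -10/3 kN·m
Superposition: M = Σ M_i = -806/81 kN·m ≈ -9.950617 kN·m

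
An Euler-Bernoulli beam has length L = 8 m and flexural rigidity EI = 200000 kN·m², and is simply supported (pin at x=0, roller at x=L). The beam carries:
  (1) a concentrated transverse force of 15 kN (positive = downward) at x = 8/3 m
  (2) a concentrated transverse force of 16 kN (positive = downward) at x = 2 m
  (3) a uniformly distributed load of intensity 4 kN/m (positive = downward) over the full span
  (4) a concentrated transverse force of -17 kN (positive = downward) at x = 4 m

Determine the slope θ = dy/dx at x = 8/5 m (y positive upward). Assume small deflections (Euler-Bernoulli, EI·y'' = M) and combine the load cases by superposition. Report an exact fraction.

Load 1 — point force P=15 kN at a=8/3 m (b=L-a=16/3):
  θ_1 = -Pb(L²-b²-3x²)/(6LEI)  [x≤a] = -15·(16/3)·(8²-(16/3)²-3·(8/5)²)/(6·8·200000) = -98/421875 rad
Load 2 — point force P=16 kN at a=2 m (b=L-a=6):
  θ_2 = -Pb(L²-b²-3x²)/(6LEI)  [x≤a] = -16·6·(8²-6²-3·(8/5)²)/(6·8·200000) = -127/625000 rad
Load 3 — uniform load w=4 kN/m over full span:
  θ_3 = -w(L³-6Lx²+4x³)/(24EI) = -4·(8³-6·8·(8/5)²+4·(8/5)³)/(24·200000) = -132/390625 rad
Load 4 — point force P=-17 kN at a=4 m (b=L-a=4):
  θ_4 = -Pb(L²-b²-3x²)/(6LEI)  [x≤a] = -(-17)·4·(8²-4²-3·(8/5)²)/(6·8·200000) = 357/1250000 rad
Superposition: θ = Σ θ_i = -82319/168750000 rad ≈ -0.000488 rad

θ(8/5) = -82319/168750000 rad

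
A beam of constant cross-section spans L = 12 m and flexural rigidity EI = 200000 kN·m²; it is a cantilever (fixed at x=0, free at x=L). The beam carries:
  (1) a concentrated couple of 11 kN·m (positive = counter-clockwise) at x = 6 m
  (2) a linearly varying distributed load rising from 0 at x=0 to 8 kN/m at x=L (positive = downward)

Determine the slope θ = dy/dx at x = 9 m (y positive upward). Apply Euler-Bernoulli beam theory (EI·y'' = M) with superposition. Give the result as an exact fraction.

θ(9) = -6513/800000 rad

Load 1 — applied couple M₀=11 kN·m at a=6 m (b=L-a=6):
  θ_1 = M₀a/EI  [x>a] = 11·6/200000 = 33/100000 rad
Load 2 — triangular load w₀=8 kN/m (0→w₀ over full span):
  θ_2 = (w₀Lx²/4-w₀L²x/3-w₀x⁴/(24L))/EI = (8·12·9²/4-8·12²·9/3-8·9⁴/(24·12))/200000 = -6777/800000 rad
Superposition: θ = Σ θ_i = -6513/800000 rad ≈ -0.008141 rad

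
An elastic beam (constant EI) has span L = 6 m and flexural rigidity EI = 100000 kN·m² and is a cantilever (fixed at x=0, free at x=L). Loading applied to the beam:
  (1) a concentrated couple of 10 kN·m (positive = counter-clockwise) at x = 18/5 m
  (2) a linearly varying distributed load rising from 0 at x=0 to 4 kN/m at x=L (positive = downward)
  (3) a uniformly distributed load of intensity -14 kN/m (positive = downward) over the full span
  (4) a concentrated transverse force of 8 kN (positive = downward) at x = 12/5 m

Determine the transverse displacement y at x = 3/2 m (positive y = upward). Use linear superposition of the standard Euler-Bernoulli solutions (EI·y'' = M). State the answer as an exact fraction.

y(3/2) = 119079/64000000 m

Load 1 — applied couple M₀=10 kN·m at a=18/5 m (b=L-a=12/5):
  y_1 = M₀x²/(2EI)  [x≤a] = 10·(3/2)²/(2·100000) = 9/80000 m
Load 2 — triangular load w₀=4 kN/m (0→w₀ over full span):
  y_2 = (w₀Lx³/12-w₀L²x²/6-w₀x⁵/(120L))/EI = (4·6·(3/2)³/12-4·6²·(3/2)²/6-4·(3/2)⁵/(120·6))/100000 = -30267/64000000 m
Load 3 — uniform load w=-14 kN/m over full span:
  y_3 = -wx²(x²-4Lx+6L²)/(24EI) = -(-14)·(3/2)²·((3/2)²-4·6·(3/2)+6·6²)/(24·100000) = 15309/6400000 m
Load 4 — point force P=8 kN at a=12/5 m (b=L-a=18/5):
  y_4 = -Px²(3a-x)/(6EI)  [x≤a] = -8·(3/2)²·(3·(12/5)-(3/2))/(6·100000) = -171/1000000 m
Superposition: y = Σ y_i = 119079/64000000 m ≈ 0.001861 m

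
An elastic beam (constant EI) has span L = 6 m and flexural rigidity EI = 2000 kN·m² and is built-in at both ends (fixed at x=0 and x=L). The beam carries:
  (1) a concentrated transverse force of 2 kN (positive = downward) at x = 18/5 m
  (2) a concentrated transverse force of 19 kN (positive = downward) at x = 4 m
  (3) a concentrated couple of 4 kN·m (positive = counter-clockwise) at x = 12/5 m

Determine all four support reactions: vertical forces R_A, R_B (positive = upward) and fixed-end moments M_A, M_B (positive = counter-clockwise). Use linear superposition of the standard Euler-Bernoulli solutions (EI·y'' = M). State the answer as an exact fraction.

Load 1 — point force P=2 kN at a=18/5 m (b=L-a=12/5):
  R_A = Pb²(3a+b)/L³ = 2·(12/5)²·(3·(18/5)+(12/5))/6³ = 88/125 kN
  M_A = Pab²/L² = 2·(18/5)·(12/5)²/6² = 144/125 kN·m
  R_B = Pa²(a+3b)/L³ = 2·(18/5)²·((18/5)+3·(12/5))/6³ = 162/125 kN
  M_B = -Pa²b/L² = -2·(18/5)²·(12/5)/6² = -216/125 kN·m
Load 2 — point force P=19 kN at a=4 m (b=L-a=2):
  R_A = Pb²(3a+b)/L³ = 19·2²·(3·4+2)/6³ = 133/27 kN
  M_A = Pab²/L² = 19·4·2²/6² = 76/9 kN·m
  R_B = Pa²(a+3b)/L³ = 19·4²·(4+3·2)/6³ = 380/27 kN
  M_B = -Pa²b/L² = -19·4²·2/6² = -152/9 kN·m
Load 3 — applied couple M₀=4 kN·m at a=12/5 m (b=L-a=18/5):
  R_A = 6M₀ab/L³ = 6·4·(12/5)·(18/5)/6³ = 24/25 kN
  M_A = M₀b(2a-b)/L² = 4·(18/5)·(2·(12/5)-(18/5))/6² = 12/25 kN·m
  R_B = -6M₀ab/L³ = -6·4·(12/5)·(18/5)/6³ = -24/25 kN
  M_B = M₀a(2b-a)/L² = 4·(12/5)·(2·(18/5)-(12/5))/6² = 32/25 kN·m
Superposition: R_A = 22241/3375 kN, M_A = 11336/1125 kN·m, R_B = 48634/3375 kN, M_B = -19504/1125 kN·m

R_A = 22241/3375 kN, M_A = 11336/1125 kN·m, R_B = 48634/3375 kN, M_B = -19504/1125 kN·m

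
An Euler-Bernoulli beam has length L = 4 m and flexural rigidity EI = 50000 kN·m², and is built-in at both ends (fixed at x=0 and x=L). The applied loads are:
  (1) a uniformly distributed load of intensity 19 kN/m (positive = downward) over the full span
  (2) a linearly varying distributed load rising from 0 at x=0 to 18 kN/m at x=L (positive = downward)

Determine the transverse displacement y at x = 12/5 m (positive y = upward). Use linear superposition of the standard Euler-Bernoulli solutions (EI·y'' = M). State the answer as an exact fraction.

y(12/5) = -17016/48828125 m

Load 1 — uniform load w=19 kN/m over full span:
  y_1 = -wx²(L-x)²/(24EI) = -19·(12/5)²·(4-(12/5))²/(24·50000) = -456/1953125 m
Load 2 — triangular load w₀=18 kN/m (0→w₀ over full span):
  y_2 = -w₀x²(L-x)²(x+2L)/(120LEI) = -18·(12/5)²·(4-(12/5))²·((12/5)+2·4)/(120·4·50000) = -5616/48828125 m
Superposition: y = Σ y_i = -17016/48828125 m ≈ -0.000348 m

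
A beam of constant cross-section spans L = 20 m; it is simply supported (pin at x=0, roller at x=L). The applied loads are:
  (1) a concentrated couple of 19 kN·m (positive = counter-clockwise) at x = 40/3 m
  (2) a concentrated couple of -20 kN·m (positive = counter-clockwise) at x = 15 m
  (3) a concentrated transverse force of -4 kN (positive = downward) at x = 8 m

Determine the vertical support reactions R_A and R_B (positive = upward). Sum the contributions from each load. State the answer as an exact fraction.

Load 1 — applied couple M₀=19 kN·m at a=40/3 m (b=L-a=20/3):
  R_A = M₀/L = 19/20 kN
  R_B = -M₀/L = -19/20 kN
Load 2 — applied couple M₀=-20 kN·m at a=15 m (b=L-a=5):
  R_A = M₀/L = (-20)/20 = -1 kN
  R_B = -M₀/L = -(-20)/20 = 1 kN
Load 3 — point force P=-4 kN at a=8 m (b=L-a=12):
  R_A = Pb/L = (-4)·12/20 = -12/5 kN
  R_B = Pa/L = (-4)·8/20 = -8/5 kN
Superposition: R_A = -49/20 kN, R_B = -31/20 kN

R_A = -49/20 kN, R_B = -31/20 kN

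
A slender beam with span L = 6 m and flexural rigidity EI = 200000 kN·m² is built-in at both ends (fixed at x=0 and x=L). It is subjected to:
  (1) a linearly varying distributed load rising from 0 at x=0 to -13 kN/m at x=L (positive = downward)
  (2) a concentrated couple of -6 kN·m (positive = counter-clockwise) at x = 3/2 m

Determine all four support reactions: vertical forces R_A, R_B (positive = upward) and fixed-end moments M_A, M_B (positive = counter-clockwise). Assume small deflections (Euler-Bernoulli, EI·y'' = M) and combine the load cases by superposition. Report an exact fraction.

R_A = -513/40 kN, M_A = -579/40 kN·m, R_B = -1047/40 kN, M_B = 861/40 kN·m

Load 1 — triangular load w₀=-13 kN/m (0→w₀ over full span):
  R_A = 3w₀L/20 = 3·(-13)·6/20 = -117/10 kN
  M_A = w₀L²/30 = (-13)·6²/30 = -78/5 kN·m
  R_B = 7w₀L/20 = 7·(-13)·6/20 = -273/10 kN
  M_B = -w₀L²/20 = -(-13)·6²/20 = 117/5 kN·m
Load 2 — applied couple M₀=-6 kN·m at a=3/2 m (b=L-a=9/2):
  R_A = 6M₀ab/L³ = 6·(-6)·(3/2)·(9/2)/6³ = -9/8 kN
  M_A = M₀b(2a-b)/L² = (-6)·(9/2)·(2·(3/2)-(9/2))/6² = 9/8 kN·m
  R_B = -6M₀ab/L³ = -6·(-6)·(3/2)·(9/2)/6³ = 9/8 kN
  M_B = M₀a(2b-a)/L² = (-6)·(3/2)·(2·(9/2)-(3/2))/6² = -15/8 kN·m
Superposition: R_A = -513/40 kN, M_A = -579/40 kN·m, R_B = -1047/40 kN, M_B = 861/40 kN·m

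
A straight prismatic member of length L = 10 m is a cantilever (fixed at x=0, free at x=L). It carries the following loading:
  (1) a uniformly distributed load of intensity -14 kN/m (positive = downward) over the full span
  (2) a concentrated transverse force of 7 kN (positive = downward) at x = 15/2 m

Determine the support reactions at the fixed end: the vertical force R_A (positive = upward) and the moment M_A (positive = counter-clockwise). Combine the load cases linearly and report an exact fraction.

R_A = -133 kN, M_A = -1295/2 kN·m

Load 1 — uniform load w=-14 kN/m over full span:
  R_A = wL = (-14)·10 = -140 kN
  M_A = wL²/2 = (-14)·10²/2 = -700 kN·m
Load 2 — point force P=7 kN at a=15/2 m (b=L-a=5/2):
  R_A = P = 7 kN
  M_A = Pa = 7·(15/2) = 105/2 kN·m
Superposition: R_A = -133 kN, M_A = -1295/2 kN·m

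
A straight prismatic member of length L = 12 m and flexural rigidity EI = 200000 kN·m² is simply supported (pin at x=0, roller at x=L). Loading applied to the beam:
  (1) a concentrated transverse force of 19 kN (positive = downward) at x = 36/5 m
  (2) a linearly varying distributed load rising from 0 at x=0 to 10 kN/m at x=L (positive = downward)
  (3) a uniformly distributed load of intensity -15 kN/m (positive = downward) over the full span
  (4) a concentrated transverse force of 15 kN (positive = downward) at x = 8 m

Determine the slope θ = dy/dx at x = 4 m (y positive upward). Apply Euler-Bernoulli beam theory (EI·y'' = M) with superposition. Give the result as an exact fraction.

θ(4) = 12377/14062500 rad

Load 1 — point force P=19 kN at a=36/5 m (b=L-a=24/5):
  θ_1 = -Pb(L²-b²-3x²)/(6LEI)  [x≤a] = -19·(24/5)·(12²-(24/5)²-3·4²)/(6·12·200000) = -361/781250 rad
Load 2 — triangular load w₀=10 kN/m (0→w₀ over full span):
  θ_2 = -w₀(7L⁴-30L²x²+15x⁴)/(360LEI) = -10·(7·12⁴-30·12²·4²+15·4⁴)/(360·12·200000) = -26/28125 rad
Load 3 — uniform load w=-15 kN/m over full span:
  θ_3 = -w(L³-6Lx²+4x³)/(24EI) = -(-15)·(12³-6·12·4²+4·4³)/(24·200000) = 13/5000 rad
Load 4 — point force P=15 kN at a=8 m (b=L-a=4):
  θ_4 = -Pb(L²-b²-3x²)/(6LEI)  [x≤a] = -15·4·(12²-4²-3·4²)/(6·12·200000) = -1/3000 rad
Superposition: θ = Σ θ_i = 12377/14062500 rad ≈ 0.000880 rad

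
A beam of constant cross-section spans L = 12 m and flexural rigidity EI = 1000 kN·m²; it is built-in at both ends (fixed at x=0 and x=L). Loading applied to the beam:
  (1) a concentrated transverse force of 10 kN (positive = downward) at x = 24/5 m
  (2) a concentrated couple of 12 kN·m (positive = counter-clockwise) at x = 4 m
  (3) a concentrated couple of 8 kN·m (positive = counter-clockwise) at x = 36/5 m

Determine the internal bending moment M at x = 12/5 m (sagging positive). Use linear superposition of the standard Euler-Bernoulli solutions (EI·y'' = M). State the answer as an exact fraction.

M(12/5) = 152/125 kN·m

Load 1 — point force P=10 kN at a=24/5 m (b=L-a=36/5):
  M_1 = Pb²(3a+b)x/L³ - Pab²/L²  [x≤a] = 10·(36/5)²·(3·(24/5)+(36/5))·(12/5)/12³ - 10·(24/5)·(36/5)²/12² = -216/125 kN·m
Load 2 — applied couple M₀=12 kN·m at a=4 m (b=L-a=8):
  M_2 = R_Ax - M_A  [x≤a] with R_A=4/3, M_A=0 = (4/3)·(12/5) - 0 = 16/5 kN·m
Load 3 — applied couple M₀=8 kN·m at a=36/5 m (b=L-a=24/5):
  M_3 = R_Ax - M_A  [x≤a] with R_A=24/25, M_A=64/25 = (24/25)·(12/5) - (64/25) = -32/125 kN·m
Superposition: M = Σ M_i = 152/125 kN·m ≈ 1.216000 kN·m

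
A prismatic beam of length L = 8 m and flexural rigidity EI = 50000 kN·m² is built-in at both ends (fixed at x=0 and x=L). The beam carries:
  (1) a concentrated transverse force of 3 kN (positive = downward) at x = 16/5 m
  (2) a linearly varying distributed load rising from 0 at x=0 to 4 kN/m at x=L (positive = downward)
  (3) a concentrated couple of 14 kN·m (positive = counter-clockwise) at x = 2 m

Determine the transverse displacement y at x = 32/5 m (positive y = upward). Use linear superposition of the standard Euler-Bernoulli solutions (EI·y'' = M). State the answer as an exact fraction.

Load 1 — point force P=3 kN at a=16/5 m (b=L-a=24/5):
  y_1 = -Pa²(L-x)²(3bL-(3b+a)(L-x))/(6L³EI)  [x>a] = -3·(16/5)²·(8-(32/5))²·(3·(24/5)·8-(3·(24/5)+(16/5))·(8-(32/5)))/(6·8³·50000) = -2176/48828125 m
Load 2 — triangular load w₀=4 kN/m (0→w₀ over full span):
  y_2 = -w₀x²(L-x)²(x+2L)/(120LEI) = -4·(32/5)²·(8-(32/5))²·((32/5)+2·8)/(120·8·50000) = -28672/146484375 m
Load 3 — applied couple M₀=14 kN·m at a=2 m (b=L-a=6):
  y_3 = (R_Ax³/6 - M_Ax²/2 - M₀(x-a)²/2)/EI  [x>a] with R_A=63/32, M_A=-21/8 = ((63/32)·(32/5)³/6 - (-21/8)·(32/5)²/2 - 14·((32/5)-2)²/2)/50000 = 133/1562500 m
Superposition: y = Σ y_i = -3637/23437500 m ≈ -0.000155 m

y(32/5) = -3637/23437500 m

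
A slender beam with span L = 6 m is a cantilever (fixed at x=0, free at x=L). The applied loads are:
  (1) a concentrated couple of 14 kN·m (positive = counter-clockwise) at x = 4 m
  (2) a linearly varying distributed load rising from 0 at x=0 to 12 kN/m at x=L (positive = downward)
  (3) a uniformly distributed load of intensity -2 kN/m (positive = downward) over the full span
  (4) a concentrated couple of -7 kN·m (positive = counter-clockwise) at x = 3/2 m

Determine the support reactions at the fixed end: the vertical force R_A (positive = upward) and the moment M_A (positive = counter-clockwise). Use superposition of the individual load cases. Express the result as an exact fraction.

R_A = 24 kN, M_A = 101 kN·m

Load 1 — applied couple M₀=14 kN·m at a=4 m (b=L-a=2):
  R_A = 0 kN
  M_A = -M₀ = -14 kN·m
Load 2 — triangular load w₀=12 kN/m (0→w₀ over full span):
  R_A = w₀L/2 = 12·6/2 = 36 kN
  M_A = w₀L²/3 = 12·6²/3 = 144 kN·m
Load 3 — uniform load w=-2 kN/m over full span:
  R_A = wL = (-2)·6 = -12 kN
  M_A = wL²/2 = (-2)·6²/2 = -36 kN·m
Load 4 — applied couple M₀=-7 kN·m at a=3/2 m (b=L-a=9/2):
  R_A = 0 kN
  M_A = -M₀ = -(-7) = 7 kN·m
Superposition: R_A = 24 kN, M_A = 101 kN·m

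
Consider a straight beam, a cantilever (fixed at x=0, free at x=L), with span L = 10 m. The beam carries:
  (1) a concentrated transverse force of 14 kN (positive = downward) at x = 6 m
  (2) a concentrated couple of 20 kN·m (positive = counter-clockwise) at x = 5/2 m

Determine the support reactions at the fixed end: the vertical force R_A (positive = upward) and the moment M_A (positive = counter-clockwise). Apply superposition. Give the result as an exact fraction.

Load 1 — point force P=14 kN at a=6 m (b=L-a=4):
  R_A = P = 14 kN
  M_A = Pa = 14·6 = 84 kN·m
Load 2 — applied couple M₀=20 kN·m at a=5/2 m (b=L-a=15/2):
  R_A = 0 kN
  M_A = -M₀ = -20 kN·m
Superposition: R_A = 14 kN, M_A = 64 kN·m

R_A = 14 kN, M_A = 64 kN·m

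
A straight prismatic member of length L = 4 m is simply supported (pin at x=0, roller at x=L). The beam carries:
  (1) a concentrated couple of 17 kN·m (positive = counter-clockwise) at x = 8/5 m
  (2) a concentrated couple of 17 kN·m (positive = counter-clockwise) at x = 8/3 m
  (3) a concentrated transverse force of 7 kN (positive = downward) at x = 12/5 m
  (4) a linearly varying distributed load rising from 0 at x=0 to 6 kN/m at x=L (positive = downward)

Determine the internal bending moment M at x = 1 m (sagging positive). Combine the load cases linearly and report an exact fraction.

M(1) = 301/20 kN·m

Load 1 — applied couple M₀=17 kN·m at a=8/5 m (b=L-a=12/5):
  M_1 = M₀x/L  [x≤a] = 17·1/4 = 17/4 kN·m
Load 2 — applied couple M₀=17 kN·m at a=8/3 m (b=L-a=4/3):
  M_2 = M₀x/L  [x≤a] = 17·1/4 = 17/4 kN·m
Load 3 — point force P=7 kN at a=12/5 m (b=L-a=8/5):
  M_3 = Pbx/L  [x≤a] = 7·(8/5)·1/4 = 14/5 kN·m
Load 4 — triangular load w₀=6 kN/m (0→w₀ over full span):
  M_4 = w₀Lx/6 - w₀x³/(6L) = 6·4·1/6 - 6·1³/(6·4) = 15/4 kN·m
Superposition: M = Σ M_i = 301/20 kN·m ≈ 15.050000 kN·m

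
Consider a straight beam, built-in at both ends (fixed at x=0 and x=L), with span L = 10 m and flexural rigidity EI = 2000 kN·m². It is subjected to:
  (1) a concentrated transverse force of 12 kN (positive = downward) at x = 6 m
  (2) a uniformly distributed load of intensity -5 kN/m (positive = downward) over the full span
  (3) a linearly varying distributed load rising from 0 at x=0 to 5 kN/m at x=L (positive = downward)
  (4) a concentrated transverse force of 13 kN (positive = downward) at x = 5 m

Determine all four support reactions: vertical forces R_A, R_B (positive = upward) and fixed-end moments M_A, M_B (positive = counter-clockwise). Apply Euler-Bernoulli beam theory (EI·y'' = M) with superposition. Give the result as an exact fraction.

R_A = -847/125 kN, M_A = 277/100 kN·m, R_B = 847/125 kN, M_B = -5059/300 kN·m

Load 1 — point force P=12 kN at a=6 m (b=L-a=4):
  R_A = Pb²(3a+b)/L³ = 12·4²·(3·6+4)/10³ = 528/125 kN
  M_A = Pab²/L² = 12·6·4²/10² = 288/25 kN·m
  R_B = Pa²(a+3b)/L³ = 12·6²·(6+3·4)/10³ = 972/125 kN
  M_B = -Pa²b/L² = -12·6²·4/10² = -432/25 kN·m
Load 2 — uniform load w=-5 kN/m over full span:
  R_A = wL/2 = (-5)·10/2 = -25 kN
  M_A = wL²/12 = (-5)·10²/12 = -125/3 kN·m
  R_B = wL/2 = (-5)·10/2 = -25 kN
  M_B = -wL²/12 = -(-5)·10²/12 = 125/3 kN·m
Load 3 — triangular load w₀=5 kN/m (0→w₀ over full span):
  R_A = 3w₀L/20 = 3·5·10/20 = 15/2 kN
  M_A = w₀L²/30 = 5·10²/30 = 50/3 kN·m
  R_B = 7w₀L/20 = 7·5·10/20 = 35/2 kN
  M_B = -w₀L²/20 = -5·10²/20 = -25 kN·m
Load 4 — point force P=13 kN at a=5 m (b=L-a=5):
  R_A = Pb²(3a+b)/L³ = 13·5²·(3·5+5)/10³ = 13/2 kN
  M_A = Pab²/L² = 13·5·5²/10² = 65/4 kN·m
  R_B = Pa²(a+3b)/L³ = 13·5²·(5+3·5)/10³ = 13/2 kN
  M_B = -Pa²b/L² = -13·5²·5/10² = -65/4 kN·m
Superposition: R_A = -847/125 kN, M_A = 277/100 kN·m, R_B = 847/125 kN, M_B = -5059/300 kN·m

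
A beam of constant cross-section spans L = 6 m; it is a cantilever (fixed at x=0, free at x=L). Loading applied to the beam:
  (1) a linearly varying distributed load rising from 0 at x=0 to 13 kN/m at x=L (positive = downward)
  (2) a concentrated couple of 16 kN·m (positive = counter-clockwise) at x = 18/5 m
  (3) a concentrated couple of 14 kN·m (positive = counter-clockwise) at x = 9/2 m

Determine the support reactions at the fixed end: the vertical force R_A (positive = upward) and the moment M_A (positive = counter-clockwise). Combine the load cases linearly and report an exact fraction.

R_A = 39 kN, M_A = 126 kN·m

Load 1 — triangular load w₀=13 kN/m (0→w₀ over full span):
  R_A = w₀L/2 = 13·6/2 = 39 kN
  M_A = w₀L²/3 = 13·6²/3 = 156 kN·m
Load 2 — applied couple M₀=16 kN·m at a=18/5 m (b=L-a=12/5):
  R_A = 0 kN
  M_A = -M₀ = -16 kN·m
Load 3 — applied couple M₀=14 kN·m at a=9/2 m (b=L-a=3/2):
  R_A = 0 kN
  M_A = -M₀ = -14 kN·m
Superposition: R_A = 39 kN, M_A = 126 kN·m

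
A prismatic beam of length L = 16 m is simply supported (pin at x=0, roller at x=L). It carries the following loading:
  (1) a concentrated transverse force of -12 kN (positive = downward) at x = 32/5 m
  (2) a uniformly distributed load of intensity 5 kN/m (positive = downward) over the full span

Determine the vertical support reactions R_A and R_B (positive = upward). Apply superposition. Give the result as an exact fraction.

R_A = 164/5 kN, R_B = 176/5 kN

Load 1 — point force P=-12 kN at a=32/5 m (b=L-a=48/5):
  R_A = Pb/L = (-12)·(48/5)/16 = -36/5 kN
  R_B = Pa/L = (-12)·(32/5)/16 = -24/5 kN
Load 2 — uniform load w=5 kN/m over full span:
  R_A = wL/2 = 5·16/2 = 40 kN
  R_B = wL/2 = 5·16/2 = 40 kN
Superposition: R_A = 164/5 kN, R_B = 176/5 kN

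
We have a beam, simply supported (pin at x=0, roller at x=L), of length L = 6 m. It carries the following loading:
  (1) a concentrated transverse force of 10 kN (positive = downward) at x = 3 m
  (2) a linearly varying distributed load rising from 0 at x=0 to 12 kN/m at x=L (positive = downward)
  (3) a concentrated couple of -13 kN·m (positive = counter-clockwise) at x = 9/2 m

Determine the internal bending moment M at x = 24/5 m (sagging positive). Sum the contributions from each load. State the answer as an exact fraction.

Load 1 — point force P=10 kN at a=3 m (b=L-a=3):
  M_1 = Pa(L-x)/L  [x>a] = 10·3·(6-(24/5))/6 = 6 kN·m
Load 2 — triangular load w₀=12 kN/m (0→w₀ over full span):
  M_2 = w₀Lx/6 - w₀x³/(6L) = 12·6·(24/5)/6 - 12·(24/5)³/(6·6) = 2592/125 kN·m
Load 3 — applied couple M₀=-13 kN·m at a=9/2 m (b=L-a=3/2):
  M_3 = M₀x/L - M₀  [x>a] = (-13)·(24/5)/6 - (-13) = 13/5 kN·m
Superposition: M = Σ M_i = 3667/125 kN·m ≈ 29.336000 kN·m

M(24/5) = 3667/125 kN·m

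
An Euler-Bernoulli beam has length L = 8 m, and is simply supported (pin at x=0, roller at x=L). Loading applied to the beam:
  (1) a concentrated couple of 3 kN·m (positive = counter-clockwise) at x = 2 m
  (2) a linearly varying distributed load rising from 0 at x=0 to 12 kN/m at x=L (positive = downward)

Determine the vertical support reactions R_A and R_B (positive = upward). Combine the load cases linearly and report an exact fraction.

Load 1 — applied couple M₀=3 kN·m at a=2 m (b=L-a=6):
  R_A = M₀/L = 3/8 kN
  R_B = -M₀/L = -3/8 kN
Load 2 — triangular load w₀=12 kN/m (0→w₀ over full span):
  R_A = w₀L/6 = 12·8/6 = 16 kN
  R_B = w₀L/3 = 12·8/3 = 32 kN
Superposition: R_A = 131/8 kN, R_B = 253/8 kN

R_A = 131/8 kN, R_B = 253/8 kN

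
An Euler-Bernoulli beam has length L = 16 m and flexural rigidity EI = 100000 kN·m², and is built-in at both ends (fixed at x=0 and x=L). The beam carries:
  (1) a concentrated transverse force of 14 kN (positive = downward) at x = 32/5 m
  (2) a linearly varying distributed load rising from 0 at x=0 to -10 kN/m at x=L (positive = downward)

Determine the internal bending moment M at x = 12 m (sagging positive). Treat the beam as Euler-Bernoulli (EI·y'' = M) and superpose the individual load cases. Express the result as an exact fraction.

M(12) = -9172/375 kN·m

Load 1 — point force P=14 kN at a=32/5 m (b=L-a=48/5):
  M_1 = Pa²(a+3b)(L-x)/L³ - Pa²b/L²  [x>a] = 14·(32/5)²·((32/5)+3·(48/5))·(16-12)/16³ - 14·(32/5)²·(48/5)/16² = -224/125 kN·m
Load 2 — triangular load w₀=-10 kN/m (0→w₀ over full span):
  M_2 = 3w₀Lx/20 - w₀L²/30 - w₀x³/(6L) = 3·(-10)·16·12/20 - (-10)·16²/30 - (-10)·12³/(6·16) = -68/3 kN·m
Superposition: M = Σ M_i = -9172/375 kN·m ≈ -24.458667 kN·m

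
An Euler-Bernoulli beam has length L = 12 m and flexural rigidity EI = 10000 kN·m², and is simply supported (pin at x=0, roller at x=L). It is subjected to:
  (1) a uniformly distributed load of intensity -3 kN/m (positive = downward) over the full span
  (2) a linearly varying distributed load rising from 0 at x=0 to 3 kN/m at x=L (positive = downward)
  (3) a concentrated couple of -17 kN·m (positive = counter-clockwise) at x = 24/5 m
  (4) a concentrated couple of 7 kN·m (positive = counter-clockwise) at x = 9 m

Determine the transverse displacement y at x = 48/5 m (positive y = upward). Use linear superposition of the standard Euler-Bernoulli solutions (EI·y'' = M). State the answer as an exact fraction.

y(48/5) = 5145309/312500000 m

Load 1 — uniform load w=-3 kN/m over full span:
  y_1 = -wx(L³-2Lx²+x³)/(24EI) = -(-3)·(48/5)·(12³-2·12·(48/5)²+(48/5)³)/(24·10000) = 18792/390625 m
Load 2 — triangular load w₀=3 kN/m (0→w₀ over full span):
  y_2 = -w₀x(7L⁴-10L²x²+3x⁴)/(360LEI) = -3·(48/5)·(7·12⁴-10·12²·(48/5)²+3·(48/5)⁴)/(360·12·10000) = -246888/9765625 m
Load 3 — applied couple M₀=-17 kN·m at a=24/5 m (b=L-a=36/5):
  y_3 = (M₀x³/(6L)-M₀(x-a)²/2+C₁x)/EI  [x>a] with C₁=M₀(3b²-L²)/(6L)=-68/25 = ((-17)·(48/5)³/(6·12)-(-17)·((48/5)-(24/5))²/2+(-68/25)·(48/5))/10000 = -306/78125 m
Load 4 — applied couple M₀=7 kN·m at a=9 m (b=L-a=3):
  y_4 = (M₀x³/(6L)-M₀(x-a)²/2+C₁x)/EI  [x>a] with C₁=M₀(3b²-L²)/(6L)=-91/8 = (7·(48/5)³/(6·12)-7·((48/5)-9)²/2+(-91/8)·(48/5))/10000 = -6111/2500000 m
Superposition: y = Σ y_i = 5145309/312500000 m ≈ 0.016465 m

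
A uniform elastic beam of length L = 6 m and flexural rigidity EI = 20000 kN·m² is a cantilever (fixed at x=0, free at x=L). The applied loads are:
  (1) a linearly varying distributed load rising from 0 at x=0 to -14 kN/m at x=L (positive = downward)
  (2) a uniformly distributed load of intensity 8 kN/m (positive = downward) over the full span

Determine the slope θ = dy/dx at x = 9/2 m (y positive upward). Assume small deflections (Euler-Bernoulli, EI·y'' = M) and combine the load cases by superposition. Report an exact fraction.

θ(9/2) = 11151/2560000 rad

Load 1 — triangular load w₀=-14 kN/m (0→w₀ over full span):
  θ_1 = (w₀Lx²/4-w₀L²x/3-w₀x⁴/(24L))/EI = ((-14)·6·(9/2)²/4-(-14)·6²·(9/2)/3-(-14)·(9/2)⁴/(24·6))/20000 = 47439/2560000 rad
Load 2 — uniform load w=8 kN/m over full span:
  θ_2 = -wx(x²-3Lx+3L²)/(6EI) = -8·(9/2)·((9/2)²-3·6·(9/2)+3·6²)/(6·20000) = -567/40000 rad
Superposition: θ = Σ θ_i = 11151/2560000 rad ≈ 0.004356 rad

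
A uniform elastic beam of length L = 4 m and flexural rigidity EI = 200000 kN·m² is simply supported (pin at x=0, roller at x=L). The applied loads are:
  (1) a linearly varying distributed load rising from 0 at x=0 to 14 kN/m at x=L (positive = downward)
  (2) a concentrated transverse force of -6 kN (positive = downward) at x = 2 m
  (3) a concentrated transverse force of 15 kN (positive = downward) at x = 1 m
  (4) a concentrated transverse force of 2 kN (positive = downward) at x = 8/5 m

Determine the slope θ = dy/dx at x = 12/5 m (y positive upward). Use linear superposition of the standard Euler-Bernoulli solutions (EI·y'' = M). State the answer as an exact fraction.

θ(12/5) = 351107/9000000000 rad

Load 1 — triangular load w₀=14 kN/m (0→w₀ over full span):
  θ_1 = -w₀(7L⁴-30L²x²+15x⁴)/(360LEI) = -14·(7·4⁴-30·4²·(12/5)²+15·(12/5)⁴)/(360·4·200000) = 406/17578125 rad
Load 2 — point force P=-6 kN at a=2 m (b=L-a=2):
  θ_2 = -Pa(2L²-6Lx+3x²+a²)/(6LEI)  [x>a] = -(-6)·2·(2·4²-6·4·(12/5)+3·(12/5)²+2²)/(6·4·200000) = -27/2500000 rad
Load 3 — point force P=15 kN at a=1 m (b=L-a=3):
  θ_3 = -Pa(2L²-6Lx+3x²+a²)/(6LEI)  [x>a] = -15·1·(2·4²-6·4·(12/5)+3·(12/5)²+1²)/(6·4·200000) = 183/8000000 rad
Load 4 — point force P=2 kN at a=8/5 m (b=L-a=12/5):
  θ_4 = -Pa(2L²-6Lx+3x²+a²)/(6LEI)  [x>a] = -2·(8/5)·(2·4²-6·4·(12/5)+3·(12/5)²+(8/5)²)/(6·4·200000) = 3/781250 rad
Superposition: θ = Σ θ_i = 351107/9000000000 rad ≈ 0.000039 rad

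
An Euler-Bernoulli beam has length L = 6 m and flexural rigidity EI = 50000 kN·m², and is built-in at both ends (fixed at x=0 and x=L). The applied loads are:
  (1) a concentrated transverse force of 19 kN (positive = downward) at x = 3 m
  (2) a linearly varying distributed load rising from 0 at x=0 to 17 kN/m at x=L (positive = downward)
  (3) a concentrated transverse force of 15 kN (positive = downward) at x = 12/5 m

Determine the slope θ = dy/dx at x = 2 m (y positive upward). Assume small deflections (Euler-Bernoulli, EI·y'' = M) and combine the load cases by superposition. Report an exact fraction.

Load 1 — point force P=19 kN at a=3 m (b=L-a=3):
  θ_1 = -Pb²x(2aL-(3a+b)x)/(2L³EI)  [x≤a] = -19·3²·2·(2·3·6-(3·3+3)·2)/(2·6³·50000) = -19/100000 rad
Load 2 — triangular load w₀=17 kN/m (0→w₀ over full span):
  θ_2 = -w₀(2x(L-x)(L-2x)(x+2L)+x²(L-x)²)/(120LEI) = -17·(2·2·(6-2)·(6-2·2)·(2+2·6)+2²·(6-2)²)/(120·6·50000) = -34/140625 rad
Load 3 — point force P=15 kN at a=12/5 m (b=L-a=18/5):
  θ_3 = -Pb²x(2aL-(3a+b)x)/(2L³EI)  [x≤a] = -15·(18/5)²·2·(2·(12/5)·6-(3·(12/5)+(18/5))·2)/(2·6³·50000) = -81/625000 rad
Superposition: θ = Σ θ_i = -12631/22500000 rad ≈ -0.000561 rad

θ(2) = -12631/22500000 rad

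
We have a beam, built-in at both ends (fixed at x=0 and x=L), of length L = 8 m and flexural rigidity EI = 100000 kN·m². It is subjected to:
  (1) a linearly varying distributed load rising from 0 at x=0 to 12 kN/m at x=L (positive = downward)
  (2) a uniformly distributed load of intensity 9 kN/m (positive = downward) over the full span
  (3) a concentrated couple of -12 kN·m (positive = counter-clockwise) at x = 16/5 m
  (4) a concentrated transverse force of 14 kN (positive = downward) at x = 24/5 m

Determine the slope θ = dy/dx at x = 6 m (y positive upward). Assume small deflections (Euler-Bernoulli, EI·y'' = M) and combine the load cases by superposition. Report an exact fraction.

θ(6) = 9759/12500000 rad

Load 1 — triangular load w₀=12 kN/m (0→w₀ over full span):
  θ_1 = -w₀(2x(L-x)(L-2x)(x+2L)+x²(L-x)²)/(120LEI) = -12·(2·6·(8-6)·(8-2·6)·(6+2·8)+6²·(8-6)²)/(120·8·100000) = 123/500000 rad
Load 2 — uniform load w=9 kN/m over full span:
  θ_2 = -wx(L-x)(L-2x)/(12EI) = -9·6·(8-6)·(8-2·6)/(12·100000) = 9/25000 rad
Load 3 — applied couple M₀=-12 kN·m at a=16/5 m (b=L-a=24/5):
  θ_3 = (R_Ax²/2 - M_Ax - M₀(x-a))/EI  [x>a] with R_A=-54/25, M_A=-36/25 = ((-54/25)·6²/2 - (-36/25)·6 - (-12)·(6-(16/5)))/100000 = 21/625000 rad
Load 4 — point force P=14 kN at a=24/5 m (b=L-a=16/5):
  θ_4 = Pa²(L-x)(2bL-(3b+a)(L-x))/(2L³EI)  [x>a] = 14·(24/5)²·(8-6)·(2·(16/5)·8-(3·(16/5)+(24/5))·(8-6))/(2·8³·100000) = 441/3125000 rad
Superposition: θ = Σ θ_i = 9759/12500000 rad ≈ 0.000781 rad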